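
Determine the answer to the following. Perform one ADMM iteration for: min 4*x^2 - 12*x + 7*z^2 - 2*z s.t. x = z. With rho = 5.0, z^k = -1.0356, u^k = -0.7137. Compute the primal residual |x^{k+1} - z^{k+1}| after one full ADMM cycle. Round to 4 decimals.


ADMM iteration with rho = 5.0, z^k = -1.0356, u^k = -0.7137
Step 1: x-update.
Minimize 4*x^2 - 12*x + (5.0/2)*(x + 1.0356 - 0.7137)^2
FOC: (2*4 + 5.0)*x = 12 + 5.0*(-1.0356 + 0.7137)
x^{k+1} = 0.7993
Step 2: z-update.
Minimize 7*z^2 - 2*z + (5.0/2)*(0.7993 - z - 0.7137)^2
FOC: (2*7 + 5.0)*z = 2 + 5.0*(0.7993 - 0.7137)
z^{k+1} = 0.1278
Step 3: u-update.
u^{k+1} = -0.7137 + 0.7993 - 0.1278 = -0.0422
Step 4: Primal residual = |0.7993 - 0.1278| = 0.6715


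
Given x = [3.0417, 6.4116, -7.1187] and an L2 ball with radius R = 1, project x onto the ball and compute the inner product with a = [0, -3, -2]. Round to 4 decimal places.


Step 1: Compute ||x|| (intermediates to 6 decimals).
||x|| = sqrt(3.0417^2 + 6.4116^2 + (-7.1187)^2) = 10.051689
Step 2: Project.
Since ||x|| > R, scale = R/||x|| = 1/10.051689 = 0.099486, proj(x) = scale * x
proj(x) = [0.302607, 0.637864, -0.708211]
Step 3: Dot product.
a^T * proj(x) = 0*0.302607 - 3*0.637864 - 2*(-0.708211) = -0.4972


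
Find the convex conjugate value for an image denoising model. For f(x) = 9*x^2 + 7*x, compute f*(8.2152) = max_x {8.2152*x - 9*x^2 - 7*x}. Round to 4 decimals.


f*(y) = sup_x {y*x - a*x^2 - b*x} = sup_x {(y-b)*x - a*x^2}
FOC: (y - b) - 2a*x = 0 => x* = (y - b)/(2a)
x* = (8.2152 - 7)/(2*9) = 0.0675
f*(8.2152) = (y-b)^2/(4a) = (8.2152 - 7)^2/(4*9)
= 1.4767/36 = 0.041


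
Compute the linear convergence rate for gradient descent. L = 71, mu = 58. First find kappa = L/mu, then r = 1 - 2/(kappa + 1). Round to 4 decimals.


Step 1: Compute the condition number.
kappa = L/mu = 71/58 = 1.2241
Step 2: Compute the convergence rate.
r = 1 - 2/(kappa + 1) = 1 - 2*mu/(L + mu) = (L - mu)/(L + mu) = 13/129 = 0.1008


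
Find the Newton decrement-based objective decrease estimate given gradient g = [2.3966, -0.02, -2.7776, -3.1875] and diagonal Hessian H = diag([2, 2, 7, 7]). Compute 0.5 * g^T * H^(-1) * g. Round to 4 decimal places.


Step 1: H is diagonal, so H^(-1) * g = [1.1983, -0.01, -0.3968, -0.4554].
Step 2: g^T H^(-1) g = sum_i g_i^2 / H_ii
  = (2.3966)^2/2 + (-0.02)^2/2 + (-2.7776)^2/7 + (-3.1875)^2/7
  = 2.8718 + 0.0002 + 1.1022 + 1.4515 = 5.4256
Step 3: Objective decrease = 0.5 * g^T H^(-1) g = 2.7128


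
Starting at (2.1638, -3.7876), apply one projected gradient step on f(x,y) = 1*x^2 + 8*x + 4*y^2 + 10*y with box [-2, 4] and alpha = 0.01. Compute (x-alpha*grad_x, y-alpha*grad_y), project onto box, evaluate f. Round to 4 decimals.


Step 1: Compute gradient at (2.1638, -3.7876).
grad_x = 2*1*2.1638 + 8 = 12.3276
grad_y = 2*4*-3.7876 + 10 = -20.3008
Step 2: Gradient step.
x_raw = 2.1638 - 0.01*12.3276 = 2.0405
y_raw = -3.7876 - 0.01*-20.3008 = -3.5846
Step 3: Project onto [-2, 4].
x_proj = clip(2.0405) = 2.0405
y_proj = clip(-3.5846) = -2.0
Step 4: Evaluate f.
f(2.0405, -2.0) = 16.4879


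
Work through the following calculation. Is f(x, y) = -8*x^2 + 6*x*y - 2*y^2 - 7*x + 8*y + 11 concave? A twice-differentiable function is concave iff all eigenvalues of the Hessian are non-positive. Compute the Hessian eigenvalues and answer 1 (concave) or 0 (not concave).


The Hessian of f(x,y) = -8*x^2 + 6*x*y - 2*y^2 - 7*x + 8*y + 11 is:
H = [[-16, 6], [6, -4]]
Trace = -16 - 4 = -20
Determinant = -16*-4 - (6)^2 = 28
Discriminant = (-20)^2 - 4*28 = 288.0
Eigenvalues: lambda_1 = -18.4853, lambda_2 = -1.5147
The function is concave.

1


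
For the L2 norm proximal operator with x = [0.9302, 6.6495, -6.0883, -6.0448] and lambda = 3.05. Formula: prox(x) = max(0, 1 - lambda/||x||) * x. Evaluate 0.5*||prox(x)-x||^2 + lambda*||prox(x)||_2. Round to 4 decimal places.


Step 1: Compute ||x||.
||x|| = 10.8944
Step 2: Compute scaling factor.
scale = max(0, 1 - 3.05/10.8944) = 0.72
Step 3: prox(x) = [0.6698, 4.7879, -4.3838, -4.3525]
||prox(x)|| = 7.8444
Step 4: Proximal objective.
0.5*||prox-x||^2 = 4.6513
lambda*||prox|| = 23.9254
Total = 28.5767


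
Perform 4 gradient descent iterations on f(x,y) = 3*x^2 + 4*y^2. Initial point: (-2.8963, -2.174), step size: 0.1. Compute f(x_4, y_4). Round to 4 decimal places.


Gradient descent on f(x,y) = 3*x^2 + 4*y^2.
Starting point: (-2.8963, -2.174), alpha = 0.1
Step 1: grad_x = 2*3*-2.8963 = -17.3778, grad_y = 2*4*-2.174 = -17.392
  x_1 = -2.8963 - 0.1*-17.3778 = -1.1585
  y_1 = -2.174 - 0.1*-17.392 = -0.4348
Step 2: grad_x = 2*3*-1.1585 = -6.9511, grad_y = 2*4*-0.4348 = -3.4784
  x_2 = -1.1585 - 0.1*-6.9511 = -0.4634
  y_2 = -0.4348 - 0.1*-3.4784 = -0.087
Step 3: grad_x = 2*3*-0.4634 = -2.7804, grad_y = 2*4*-0.087 = -0.6957
  x_3 = -0.4634 - 0.1*-2.7804 = -0.1854
  y_3 = -0.087 - 0.1*-0.6957 = -0.0174
Step 4: grad_x = 2*3*-0.1854 = -1.1122, grad_y = 2*4*-0.0174 = -0.1391
  x_4 = -0.1854 - 0.1*-1.1122 = -0.0741
  y_4 = -0.0174 - 0.1*-0.1391 = -0.0035
f(-0.0741, -0.0035) = 3*(-0.0741)^2 + 4*(-0.0035)^2 = 0.0165


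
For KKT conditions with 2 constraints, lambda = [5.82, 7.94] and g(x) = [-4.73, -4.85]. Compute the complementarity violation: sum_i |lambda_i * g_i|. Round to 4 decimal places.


KKT complementary slackness check:
lambda_1 * g_1 = 5.82 * -4.73 = -27.5286
lambda_2 * g_2 = 7.94 * -4.85 = -38.509
Total violation = 27.5286 + 38.509 = 66.0376


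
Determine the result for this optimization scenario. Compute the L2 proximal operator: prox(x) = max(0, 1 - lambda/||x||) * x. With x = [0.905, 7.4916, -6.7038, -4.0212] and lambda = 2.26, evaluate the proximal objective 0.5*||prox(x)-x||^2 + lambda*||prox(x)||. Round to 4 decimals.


Step 1: Compute ||x||.
||x|| = 10.8653
Step 2: Compute scaling factor.
scale = max(0, 1 - 2.26/10.8653) = 0.792
Step 3: prox(x) = [0.7168, 5.9333, -5.3094, -3.1848]
||prox(x)|| = 8.6053
Step 4: Proximal objective.
0.5*||prox-x||^2 = 2.5538
lambda*||prox|| = 19.448
Total = 22.0017


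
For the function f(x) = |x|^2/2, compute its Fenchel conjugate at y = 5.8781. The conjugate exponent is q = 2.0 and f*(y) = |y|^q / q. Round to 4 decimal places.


The conjugate exponent q satisfies 1/p + 1/q = 1.
p = 2, so q = 2/(2 - 1) = 2.0
|y|^q = 5.8781^2.0 = 34.5521
f*(5.8781) = 34.5521 / 2.0 = 17.276


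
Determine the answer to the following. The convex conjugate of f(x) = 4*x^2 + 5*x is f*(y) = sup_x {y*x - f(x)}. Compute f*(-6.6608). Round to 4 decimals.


f*(y) = sup_x {y*x - a*x^2 - b*x} = sup_x {(y-b)*x - a*x^2}
FOC: (y - b) - 2a*x = 0 => x* = (y - b)/(2a)
x* = (-6.6608 - 5)/(2*4) = -1.4576
f*(-6.6608) = (y-b)^2/(4a) = (-6.6608 - 5)^2/(4*4)
= 135.9743/16 = 8.4984


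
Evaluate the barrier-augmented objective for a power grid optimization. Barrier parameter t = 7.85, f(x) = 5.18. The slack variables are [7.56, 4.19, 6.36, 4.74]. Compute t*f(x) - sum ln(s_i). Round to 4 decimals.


Step 1: Compute log-barrier.
ln values: [2.0229, 1.4327, 1.85, 1.556]
phi = -(2.0229 + 1.4327 + 1.85 + 1.556) = -6.8616
Step 2: Compute augmented objective.
t*f(x) = 7.85*5.18 = 40.663
Total = 40.663 - 6.8616 = 33.8014


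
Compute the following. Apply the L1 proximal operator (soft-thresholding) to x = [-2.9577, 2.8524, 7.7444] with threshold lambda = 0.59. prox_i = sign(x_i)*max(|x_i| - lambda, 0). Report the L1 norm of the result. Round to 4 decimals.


Soft-thresholding with lambda = 0.59:
prox(-2.9577) = sign(-2.9577)*max(|-2.9577| - 0.59, 0) = -2.3677
prox(2.8524) = sign(2.8524)*max(|2.8524| - 0.59, 0) = 2.2624
prox(7.7444) = sign(7.7444)*max(|7.7444| - 0.59, 0) = 7.1544
prox(x) = [-2.3677, 2.2624, 7.1544]
||prox(x)||_1 = 2.3677 + 2.2624 + 7.1544 = 11.7845


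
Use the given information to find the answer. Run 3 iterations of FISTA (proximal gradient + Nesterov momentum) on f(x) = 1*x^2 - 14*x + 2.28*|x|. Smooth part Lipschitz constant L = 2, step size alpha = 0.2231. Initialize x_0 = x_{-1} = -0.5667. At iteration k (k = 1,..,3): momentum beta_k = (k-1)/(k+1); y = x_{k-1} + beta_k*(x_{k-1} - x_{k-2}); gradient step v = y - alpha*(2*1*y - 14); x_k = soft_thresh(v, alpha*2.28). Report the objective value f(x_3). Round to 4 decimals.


FISTA on f(x) = 1*x^2 - 14*x + 2.28*|x|
L = 2, alpha = 0.2231
Iteration 1: beta = 0.0, y = -0.5667 + 0.0*(-0.5667 + 0.5667) = -0.5667
  grad(y) = -15.1334, v = y - alpha*grad = 2.8096
  prox(v) = soft_thresh(2.8096, 0.5087) = 2.3009
Iteration 2: beta = 0.3333, y = 2.3009 + 0.3333*(2.3009 + 0.5667) = 3.2568
  grad(y) = -7.4865, v = y - alpha*grad = 4.927
  prox(v) = soft_thresh(4.927, 0.5087) = 4.4183
Iteration 3: beta = 0.5, y = 4.4183 + 0.5*(4.4183 - 2.3009) = 5.477
  grad(y) = -3.0459, v = y - alpha*grad = 6.1566
  prox(v) = soft_thresh(6.1566, 0.5087) = 5.6479
f(x_3) = 1*5.6479^2 - 14*5.6479 + 2.28*|5.6479| = -34.2946


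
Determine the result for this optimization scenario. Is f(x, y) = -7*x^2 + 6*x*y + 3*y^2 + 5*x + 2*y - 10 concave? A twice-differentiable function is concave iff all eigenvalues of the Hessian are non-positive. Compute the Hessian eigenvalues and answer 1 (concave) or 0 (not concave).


The Hessian of f(x,y) = -7*x^2 + 6*x*y + 3*y^2 + 5*x + 2*y - 10 is:
H = [[-14, 6], [6, 6]]
Trace = -14 + 6 = -8
Determinant = -14*6 - (6)^2 = -120
Discriminant = (-8)^2 - 4*-120 = 544.0
Eigenvalues: lambda_1 = -15.6619, lambda_2 = 7.6619
The function is not concave.

0


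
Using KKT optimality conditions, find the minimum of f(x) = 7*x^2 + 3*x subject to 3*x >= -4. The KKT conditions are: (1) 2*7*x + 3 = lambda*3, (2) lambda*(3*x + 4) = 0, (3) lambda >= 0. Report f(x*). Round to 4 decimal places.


Step 1: Try lambda = 0 (constraint inactive).
Stationarity: 2*7*x + 3 = 0
x* = -3/(2*7) = -3/14 = -0.2143 (rounded; the exact value -3/14 is used below)
Check constraint: 3*-0.2143 = -0.6429 >= -4 -- satisfied.
Step 2: Compute optimal value.
f(x*) = 7*(-3/14)^2 + 3*(-3/14) = -0.3214


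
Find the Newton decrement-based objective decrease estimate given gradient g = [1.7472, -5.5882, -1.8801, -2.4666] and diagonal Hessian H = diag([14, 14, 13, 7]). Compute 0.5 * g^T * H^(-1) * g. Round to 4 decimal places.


Step 1: H is diagonal, so H^(-1) * g = [0.1248, -0.3992, -0.1446, -0.3524].
Step 2: g^T H^(-1) g = sum_i g_i^2 / H_ii
  = (1.7472)^2/14 + (-5.5882)^2/14 + (-1.8801)^2/13 + (-2.4666)^2/7
  = 0.2181 + 2.2306 + 0.2719 + 0.8692 = 3.5897
Step 3: Objective decrease = 0.5 * g^T H^(-1) g = 1.7948


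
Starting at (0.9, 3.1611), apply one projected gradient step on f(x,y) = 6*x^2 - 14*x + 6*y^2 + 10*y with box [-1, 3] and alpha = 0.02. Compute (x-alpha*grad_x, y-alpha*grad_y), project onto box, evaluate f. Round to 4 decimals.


Step 1: Compute gradient at (0.9, 3.1611).
grad_x = 2*6*0.9 - 14 = -3.2
grad_y = 2*6*3.1611 + 10 = 47.9332
Step 2: Gradient step.
x_raw = 0.9 - 0.02*-3.2 = 0.964
y_raw = 3.1611 - 0.02*47.9332 = 2.2024
Step 3: Project onto [-1, 3].
x_proj = clip(0.964) = 0.964
y_proj = clip(2.2024) = 2.2024
Step 4: Evaluate f.
f(0.964, 2.2024) = 43.2085


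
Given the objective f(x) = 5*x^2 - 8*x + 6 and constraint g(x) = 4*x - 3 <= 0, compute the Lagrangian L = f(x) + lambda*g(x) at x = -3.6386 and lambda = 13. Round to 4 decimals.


Step 1: Evaluate f(x).
f(-3.6386) = 5*(-3.6386)^2 - 8*(-3.6386) + 6 = 101.3058
Step 2: Evaluate g(x).
g(-3.6386) = 4*-3.6386 - 3 = -17.5544
Step 3: Compute Lagrangian.
L = 101.3058 + 13*-17.5544 = -126.9014


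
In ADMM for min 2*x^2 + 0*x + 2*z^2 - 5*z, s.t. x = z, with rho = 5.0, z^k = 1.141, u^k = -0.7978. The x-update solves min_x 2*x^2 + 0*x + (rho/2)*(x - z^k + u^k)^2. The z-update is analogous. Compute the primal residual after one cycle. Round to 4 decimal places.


ADMM iteration with rho = 5.0, z^k = 1.141, u^k = -0.7978
Step 1: x-update.
Minimize 2*x^2 + 0*x + (5.0/2)*(x - 1.141 - 0.7978)^2
FOC: (2*2 + 5.0)*x = 0 + 5.0*(1.141 + 0.7978)
x^{k+1} = 1.0771
Step 2: z-update.
Minimize 2*z^2 - 5*z + (5.0/2)*(1.0771 - z - 0.7978)^2
FOC: (2*2 + 5.0)*z = 5 + 5.0*(1.0771 - 0.7978)
z^{k+1} = 0.7107
Step 3: u-update.
u^{k+1} = -0.7978 + 1.0771 - 0.7107 = -0.4314
Step 4: Primal residual = |1.0771 - 0.7107| = 0.3664


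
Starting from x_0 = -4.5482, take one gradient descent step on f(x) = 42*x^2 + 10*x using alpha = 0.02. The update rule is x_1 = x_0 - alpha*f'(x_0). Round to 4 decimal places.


We compute the gradient at x_0 and apply the update.
f'(x) = 84*x + 10
f'(-4.5482) = 84*-4.5482 + 10 = -372.0488
x_1 = -4.5482 - 0.02*-372.0488 = 2.8928


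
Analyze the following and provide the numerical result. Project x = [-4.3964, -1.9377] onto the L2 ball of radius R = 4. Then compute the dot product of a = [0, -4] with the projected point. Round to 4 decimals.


Step 1: Compute ||x|| (intermediates to 6 decimals).
||x|| = sqrt((-4.3964)^2 + (-1.9377)^2) = 4.804479
Step 2: Project.
Since ||x|| > R, scale = R/||x|| = 4/4.804479 = 0.832556, proj(x) = scale * x
proj(x) = [-3.660249, -1.613244]
Step 3: Dot product.
a^T * proj(x) = 0*(-3.660249) - 4*(-1.613244) = 6.453


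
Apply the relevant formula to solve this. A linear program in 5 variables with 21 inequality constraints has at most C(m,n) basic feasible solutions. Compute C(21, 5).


Each vertex corresponds to some choice of n active constraints out of m, so the number of vertices is at most C(m, n) = m! / (n!(m-n)!).
m = 21, n = 5
Numerator: 21 * 20 * 19 * 18 * 17
Denominator: 5! = 120
C(21, 5) = 20349


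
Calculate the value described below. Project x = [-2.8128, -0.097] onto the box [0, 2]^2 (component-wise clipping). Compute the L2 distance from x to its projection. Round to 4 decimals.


Project each component onto [0, 2].
clip(-2.8128) = 0.0, clip(-0.097) = 0.0
Projection = [0.0, 0.0]
Squared diffs: [7.9118, 0.0094]
Distance = sqrt(7.9212) = 2.8145


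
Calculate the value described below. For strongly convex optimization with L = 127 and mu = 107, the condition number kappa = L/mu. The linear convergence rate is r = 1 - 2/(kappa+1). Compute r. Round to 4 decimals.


Step 1: Compute the condition number.
kappa = L/mu = 127/107 = 1.1869
Step 2: Compute the convergence rate.
r = 1 - 2/(kappa + 1) = 1 - 2*mu/(L + mu) = (L - mu)/(L + mu) = 20/234 = 0.0855


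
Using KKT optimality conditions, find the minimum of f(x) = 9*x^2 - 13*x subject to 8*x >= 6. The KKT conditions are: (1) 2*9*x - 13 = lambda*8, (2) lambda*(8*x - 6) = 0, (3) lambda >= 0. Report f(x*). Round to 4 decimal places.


Step 1: Try lambda = 0 (constraint inactive).
x_unc = 13/(2*9) = 0.7222
Check: 8*0.7222 = 5.7776 < 6 -- violated!
Step 2: Constraint must be active: 8*x = 6
x* = 6/8 = 0.75
lambda = (2*9*0.75 - 13)/8 = 0.0625
Step 3: Compute optimal value.
f(x*) = 9*0.75^2 - 13*0.75 = -4.6875


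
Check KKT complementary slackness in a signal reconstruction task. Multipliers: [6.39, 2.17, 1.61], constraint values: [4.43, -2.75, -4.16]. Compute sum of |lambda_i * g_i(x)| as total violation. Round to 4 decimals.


KKT complementary slackness check:
lambda_1 * g_1 = 6.39 * 4.43 = 28.3077
lambda_2 * g_2 = 2.17 * -2.75 = -5.9675
lambda_3 * g_3 = 1.61 * -4.16 = -6.6976
Total violation = 28.3077 + 5.9675 + 6.6976 = 40.9728


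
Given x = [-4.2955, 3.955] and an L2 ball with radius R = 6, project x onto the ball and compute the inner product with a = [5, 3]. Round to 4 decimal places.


Step 1: Compute ||x|| (intermediates to 6 decimals).
||x|| = sqrt((-4.2955)^2 + 3.955^2) = 5.838951
Step 2: Project.
Since ||x|| <= R, proj = x (no scaling needed).
proj(x) = [-4.2955, 3.955]
Step 3: Dot product.
a^T * proj(x) = 5*(-4.2955) + 3*3.955 = -9.6125


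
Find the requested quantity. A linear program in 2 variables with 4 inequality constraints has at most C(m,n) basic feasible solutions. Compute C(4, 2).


Each vertex corresponds to some choice of n active constraints out of m, so the number of vertices is at most C(m, n) = m! / (n!(m-n)!).
m = 4, n = 2
Numerator: 4 * 3
Denominator: 2! = 2
C(4, 2) = 6


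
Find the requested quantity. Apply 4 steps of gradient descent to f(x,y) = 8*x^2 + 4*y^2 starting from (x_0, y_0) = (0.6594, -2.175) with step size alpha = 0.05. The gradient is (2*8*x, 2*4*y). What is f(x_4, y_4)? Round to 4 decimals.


Gradient descent on f(x,y) = 8*x^2 + 4*y^2.
Starting point: (0.6594, -2.175), alpha = 0.05
Step 1: grad_x = 2*8*0.6594 = 10.5504, grad_y = 2*4*-2.175 = -17.4
  x_1 = 0.6594 - 0.05*10.5504 = 0.1319
  y_1 = -2.175 - 0.05*-17.4 = -1.305
Step 2: grad_x = 2*8*0.1319 = 2.1101, grad_y = 2*4*-1.305 = -10.44
  x_2 = 0.1319 - 0.05*2.1101 = 0.0264
  y_2 = -1.305 - 0.05*-10.44 = -0.783
Step 3: grad_x = 2*8*0.0264 = 0.422, grad_y = 2*4*-0.783 = -6.264
  x_3 = 0.0264 - 0.05*0.422 = 0.0053
  y_3 = -0.783 - 0.05*-6.264 = -0.4698
Step 4: grad_x = 2*8*0.0053 = 0.0844, grad_y = 2*4*-0.4698 = -3.7584
  x_4 = 0.0053 - 0.05*0.0844 = 0.0011
  y_4 = -0.4698 - 0.05*-3.7584 = -0.2819
f(0.0011, -0.2819) = 8*0.0011^2 + 4*(-0.2819)^2 = 0.3178


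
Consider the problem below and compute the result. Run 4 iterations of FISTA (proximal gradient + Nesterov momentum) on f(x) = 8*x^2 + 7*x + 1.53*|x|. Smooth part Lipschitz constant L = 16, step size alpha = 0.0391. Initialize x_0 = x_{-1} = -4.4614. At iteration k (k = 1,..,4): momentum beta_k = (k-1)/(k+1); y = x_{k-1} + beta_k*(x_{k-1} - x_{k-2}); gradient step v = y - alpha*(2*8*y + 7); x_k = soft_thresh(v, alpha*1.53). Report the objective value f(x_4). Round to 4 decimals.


FISTA on f(x) = 8*x^2 + 7*x + 1.53*|x|
L = 16, alpha = 0.0391
Iteration 1: beta = 0.0, y = -4.4614 + 0.0*(-4.4614 + 4.4614) = -4.4614
  grad(y) = -64.3824, v = y - alpha*grad = -1.944
  prox(v) = soft_thresh(-1.944, 0.0598) = -1.8842
Iteration 2: beta = 0.3333, y = -1.8842 + 0.3333*(-1.8842 + 4.4614) = -1.0252
  grad(y) = -9.4027, v = y - alpha*grad = -0.6575
  prox(v) = soft_thresh(-0.6575, 0.0598) = -0.5977
Iteration 3: beta = 0.5, y = -0.5977 + 0.5*(-0.5977 + 1.8842) = 0.0456
  grad(y) = 7.729, v = y - alpha*grad = -0.2566
  prox(v) = soft_thresh(-0.2566, 0.0598) = -0.1968
Iteration 4: beta = 0.6, y = -0.1968 + 0.6*(-0.1968 + 0.5977) = 0.0437
  grad(y) = 7.6994, v = y - alpha*grad = -0.2573
  prox(v) = soft_thresh(-0.2573, 0.0598) = -0.1975
f(x_4) = 8*(-0.1975)^2 + 7*(-0.1975) + 1.53*|-0.1975| = -0.7683


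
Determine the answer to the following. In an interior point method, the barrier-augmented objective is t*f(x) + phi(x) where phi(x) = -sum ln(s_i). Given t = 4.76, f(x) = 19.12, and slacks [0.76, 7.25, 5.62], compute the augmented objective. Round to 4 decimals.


Step 1: Compute log-barrier.
ln values: [-0.2744, 1.981, 1.7263]
phi = -(-0.2744 + 1.981 + 1.7263) = -3.4329
Step 2: Compute augmented objective.
t*f(x) = 4.76*19.12 = 91.0112
Total = 91.0112 - 3.4329 = 87.5783


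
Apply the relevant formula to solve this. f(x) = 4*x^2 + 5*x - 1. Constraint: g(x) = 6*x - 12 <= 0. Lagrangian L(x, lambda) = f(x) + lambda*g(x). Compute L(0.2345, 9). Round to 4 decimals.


Step 1: Evaluate f(x).
f(0.2345) = 4*0.2345^2 + 5*0.2345 - 1 = 0.3925
Step 2: Evaluate g(x).
g(0.2345) = 6*0.2345 - 12 = -10.593
Step 3: Compute Lagrangian.
L = 0.3925 + 9*-10.593 = -94.9445


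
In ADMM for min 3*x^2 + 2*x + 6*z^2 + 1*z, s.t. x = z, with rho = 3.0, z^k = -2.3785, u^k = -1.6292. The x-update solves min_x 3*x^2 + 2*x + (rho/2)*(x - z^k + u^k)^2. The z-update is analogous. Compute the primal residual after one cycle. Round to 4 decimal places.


ADMM iteration with rho = 3.0, z^k = -2.3785, u^k = -1.6292
Step 1: x-update.
Minimize 3*x^2 + 2*x + (3.0/2)*(x + 2.3785 - 1.6292)^2
FOC: (2*3 + 3.0)*x = -2 + 3.0*(-2.3785 + 1.6292)
x^{k+1} = -0.472
Step 2: z-update.
Minimize 6*z^2 + 1*z + (3.0/2)*(-0.472 - z - 1.6292)^2
FOC: (2*6 + 3.0)*z = -1 + 3.0*(-0.472 - 1.6292)
z^{k+1} = -0.4869
Step 3: u-update.
u^{k+1} = -1.6292 - 0.472 + 0.4869 = -1.6143
Step 4: Primal residual = |-0.472 + 0.4869| = 0.0149


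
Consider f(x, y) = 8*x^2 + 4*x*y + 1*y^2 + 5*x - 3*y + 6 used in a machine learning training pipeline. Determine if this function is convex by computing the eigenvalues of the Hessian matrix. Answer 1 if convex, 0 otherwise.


The Hessian of f(x,y) = 8*x^2 + 4*x*y + 1*y^2 + 5*x - 3*y + 6 is:
H = [[16, 4], [4, 2]]
Trace = 16 + 2 = 18
Determinant = 16*2 - (4)^2 = 16
Discriminant = (18)^2 - 4*16 = 260.0
Eigenvalues: lambda_1 = 0.9377, lambda_2 = 17.0623
The function is convex.

1


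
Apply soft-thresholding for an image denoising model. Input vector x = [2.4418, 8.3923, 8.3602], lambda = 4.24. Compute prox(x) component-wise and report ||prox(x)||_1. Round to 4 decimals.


Soft-thresholding with lambda = 4.24:
prox(2.4418) = sign(2.4418)*max(|2.4418| - 4.24, 0) = 0.0
prox(8.3923) = sign(8.3923)*max(|8.3923| - 4.24, 0) = 4.1523
prox(8.3602) = sign(8.3602)*max(|8.3602| - 4.24, 0) = 4.1202
prox(x) = [0.0, 4.1523, 4.1202]
||prox(x)||_1 = 0.0 + 4.1523 + 4.1202 = 8.2725


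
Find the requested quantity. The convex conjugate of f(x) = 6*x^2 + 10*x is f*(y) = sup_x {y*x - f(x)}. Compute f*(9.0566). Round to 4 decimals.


f*(y) = sup_x {y*x - a*x^2 - b*x} = sup_x {(y-b)*x - a*x^2}
FOC: (y - b) - 2a*x = 0 => x* = (y - b)/(2a)
x* = (9.0566 - 10)/(2*6) = -0.0786
f*(9.0566) = (y-b)^2/(4a) = (9.0566 - 10)^2/(4*6)
= 0.89/24 = 0.0371


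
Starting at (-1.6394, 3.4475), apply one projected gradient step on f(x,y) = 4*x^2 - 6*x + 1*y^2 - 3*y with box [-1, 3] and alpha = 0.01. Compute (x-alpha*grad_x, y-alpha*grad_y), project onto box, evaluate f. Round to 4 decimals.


Step 1: Compute gradient at (-1.6394, 3.4475).
grad_x = 2*4*-1.6394 - 6 = -19.1152
grad_y = 2*1*3.4475 - 3 = 3.895
Step 2: Gradient step.
x_raw = -1.6394 - 0.01*-19.1152 = -1.4482
y_raw = 3.4475 - 0.01*3.895 = 3.4086
Step 3: Project onto [-1, 3].
x_proj = clip(-1.4482) = -1.0
y_proj = clip(3.4086) = 3.0
Step 4: Evaluate f.
f(-1.0, 3.0) = 10.0


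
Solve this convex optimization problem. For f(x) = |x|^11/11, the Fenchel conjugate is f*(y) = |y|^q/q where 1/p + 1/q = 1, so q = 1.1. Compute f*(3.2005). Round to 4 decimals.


The conjugate exponent q satisfies 1/p + 1/q = 1.
p = 11, so q = 11/(11 - 1) = 1.1
|y|^q = 3.2005^1.1 = 3.5953
f*(3.2005) = 3.5953 / 1.1 = 3.2685


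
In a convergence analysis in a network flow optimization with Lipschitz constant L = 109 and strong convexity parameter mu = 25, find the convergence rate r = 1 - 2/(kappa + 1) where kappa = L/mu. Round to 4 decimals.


Step 1: Compute the condition number.
kappa = L/mu = 109/25 = 4.36
Step 2: Compute the convergence rate.
r = 1 - 2/(kappa + 1) = 1 - 2*mu/(L + mu) = (L - mu)/(L + mu) = 84/134 = 0.6269


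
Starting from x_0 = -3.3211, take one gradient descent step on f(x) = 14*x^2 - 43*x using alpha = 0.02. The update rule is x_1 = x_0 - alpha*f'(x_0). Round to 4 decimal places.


We compute the gradient at x_0 and apply the update.
f'(x) = 28*x - 43
f'(-3.3211) = 28*-3.3211 - 43 = -135.9908
x_1 = -3.3211 - 0.02*-135.9908 = -0.6013


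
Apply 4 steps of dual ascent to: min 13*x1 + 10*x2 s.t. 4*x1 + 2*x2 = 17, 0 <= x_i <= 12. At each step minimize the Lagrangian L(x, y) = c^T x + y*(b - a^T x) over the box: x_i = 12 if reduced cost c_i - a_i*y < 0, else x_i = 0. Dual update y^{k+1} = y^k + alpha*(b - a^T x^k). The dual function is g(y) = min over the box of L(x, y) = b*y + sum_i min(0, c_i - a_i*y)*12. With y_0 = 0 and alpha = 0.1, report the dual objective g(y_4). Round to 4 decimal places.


Dual ascent for LP: min 13*x1 + 10*x2, 4*x1 + 2*x2 = 17, 0 <= x_i <= 12
Step 1: y^k = 0.0, reduced costs: (13.0, 10.0)
  x^k = (0.0, 0.0), subgradient = b - a^T x = 17.0
  y^{k+1} = 0.0 + 0.1*17.0 = 1.7
Step 2: y^k = 1.7, reduced costs: (6.2, 6.6)
  x^k = (0.0, 0.0), subgradient = b - a^T x = 17.0
  y^{k+1} = 1.7 + 0.1*17.0 = 3.4
Step 3: y^k = 3.4, reduced costs: (-0.6, 3.2)
  x^k = (12.0, 0.0), subgradient = b - a^T x = -31.0
  y^{k+1} = 3.4 + 0.1*-31.0 = 0.3
Step 4: y^k = 0.3, reduced costs: (11.8, 9.4)
  x^k = (0.0, 0.0), subgradient = b - a^T x = 17.0
  y^{k+1} = 0.3 + 0.1*17.0 = 2.0
Dual objective at y_4 = 2.0: reduced costs (5.0, 6.0), box minimizer x = (0.0, 0.0)
g(y_4) = b*y + (c1 - a1*y)*x1 + (c2 - a2*y)*x2 = 17*2.0 + 5.0*0.0 + 6.0*0.0 = 34.0 + 0.0 + 0.0 = 34.0


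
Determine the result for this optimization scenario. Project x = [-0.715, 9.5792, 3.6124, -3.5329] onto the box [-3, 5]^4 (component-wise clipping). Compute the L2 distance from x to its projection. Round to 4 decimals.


Project each component onto [-3, 5].
clip(-0.715) = -0.715, clip(9.5792) = 5.0, clip(3.6124) = 3.6124, clip(-3.5329) = -3.0
Projection = [-0.715, 5.0, 3.6124, -3.0]
Squared diffs: [0.0, 20.9691, 0.0, 0.284]
Distance = sqrt(21.2531) = 4.6101


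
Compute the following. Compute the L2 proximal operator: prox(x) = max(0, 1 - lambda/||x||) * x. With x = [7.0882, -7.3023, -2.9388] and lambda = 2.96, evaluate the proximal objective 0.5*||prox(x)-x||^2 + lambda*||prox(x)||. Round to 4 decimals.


Step 1: Compute ||x||.
||x|| = 10.5926
Step 2: Compute scaling factor.
scale = max(0, 1 - 2.96/10.5926) = 0.7206
Step 3: prox(x) = [5.1075, -5.2617, -2.1176]
||prox(x)|| = 7.6326
Step 4: Proximal objective.
0.5*||prox-x||^2 = 4.3808
lambda*||prox|| = 22.5925
Total = 26.9732


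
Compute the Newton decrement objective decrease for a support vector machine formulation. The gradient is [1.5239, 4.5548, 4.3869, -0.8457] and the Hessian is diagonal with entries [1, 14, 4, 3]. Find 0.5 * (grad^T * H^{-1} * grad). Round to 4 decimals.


Step 1: H is diagonal, so H^(-1) * g = [1.5239, 0.3253, 1.0967, -0.2819].
Step 2: g^T H^(-1) g = sum_i g_i^2 / H_ii
  = (1.5239)^2/1 + (4.5548)^2/14 + (4.3869)^2/4 + (-0.8457)^2/3
  = 2.3223 + 1.4819 + 4.8112 + 0.2384 = 8.8538
Step 3: Objective decrease = 0.5 * g^T H^(-1) g = 4.4269


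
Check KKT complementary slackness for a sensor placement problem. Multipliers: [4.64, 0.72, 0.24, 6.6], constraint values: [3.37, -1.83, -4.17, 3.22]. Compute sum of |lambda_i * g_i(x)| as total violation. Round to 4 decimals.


KKT complementary slackness check:
lambda_1 * g_1 = 4.64 * 3.37 = 15.6368
lambda_2 * g_2 = 0.72 * -1.83 = -1.3176
lambda_3 * g_3 = 0.24 * -4.17 = -1.0008
lambda_4 * g_4 = 6.6 * 3.22 = 21.252
Total violation = 15.6368 + 1.3176 + 1.0008 + 21.252 = 39.2072


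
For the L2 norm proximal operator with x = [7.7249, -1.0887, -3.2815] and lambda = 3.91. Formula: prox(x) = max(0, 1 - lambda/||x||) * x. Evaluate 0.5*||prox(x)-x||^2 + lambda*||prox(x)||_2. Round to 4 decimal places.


Step 1: Compute ||x||.
||x|| = 8.4633
Step 2: Compute scaling factor.
scale = max(0, 1 - 3.91/8.4633) = 0.538
Step 3: prox(x) = [4.156, -0.5857, -1.7655]
||prox(x)|| = 4.5533
Step 4: Proximal objective.
0.5*||prox-x||^2 = 7.6441
lambda*||prox|| = 17.8034
Total = 25.4475


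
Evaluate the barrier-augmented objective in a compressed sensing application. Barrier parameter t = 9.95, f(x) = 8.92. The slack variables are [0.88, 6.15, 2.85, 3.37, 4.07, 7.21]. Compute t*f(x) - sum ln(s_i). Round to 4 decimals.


Step 1: Compute log-barrier.
ln values: [-0.1278, 1.8165, 1.0473, 1.2149, 1.4036, 1.9755]
phi = -(-0.1278 + 1.8165 + 1.0473 + 1.2149 + 1.4036 + 1.9755) = -7.33
Step 2: Compute augmented objective.
t*f(x) = 9.95*8.92 = 88.754
Total = 88.754 - 7.33 = 81.424


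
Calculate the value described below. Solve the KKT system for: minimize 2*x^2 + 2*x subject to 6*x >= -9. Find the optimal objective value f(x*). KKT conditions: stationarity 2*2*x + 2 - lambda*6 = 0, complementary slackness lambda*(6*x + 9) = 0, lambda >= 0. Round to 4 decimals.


Step 1: Try lambda = 0 (constraint inactive).
Stationarity: 2*2*x + 2 = 0
x* = -2/(2*2) = -0.5
Check constraint: 6*-0.5 = -3.0 >= -9 -- satisfied.
Step 2: Compute optimal value.
f(x*) = 2*(-0.5)^2 + 2*(-0.5) = -0.5


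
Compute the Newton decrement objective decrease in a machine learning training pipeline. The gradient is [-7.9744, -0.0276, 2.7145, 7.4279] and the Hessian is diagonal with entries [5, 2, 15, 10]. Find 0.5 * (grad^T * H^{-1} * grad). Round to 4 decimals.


Step 1: H is diagonal, so H^(-1) * g = [-1.5949, -0.0138, 0.181, 0.7428].
Step 2: g^T H^(-1) g = sum_i g_i^2 / H_ii
  = (-7.9744)^2/5 + (-0.0276)^2/2 + (2.7145)^2/15 + (7.4279)^2/10
  = 12.7182 + 0.0004 + 0.4912 + 5.5174 = 18.7272
Step 3: Objective decrease = 0.5 * g^T H^(-1) g = 9.3636


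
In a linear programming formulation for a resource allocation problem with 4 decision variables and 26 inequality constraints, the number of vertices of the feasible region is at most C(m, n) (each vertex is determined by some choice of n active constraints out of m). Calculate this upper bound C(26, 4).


Each vertex corresponds to some choice of n active constraints out of m, so the number of vertices is at most C(m, n) = m! / (n!(m-n)!).
m = 26, n = 4
Numerator: 26 * 25 * 24 * 23
Denominator: 4! = 24
C(26, 4) = 14950


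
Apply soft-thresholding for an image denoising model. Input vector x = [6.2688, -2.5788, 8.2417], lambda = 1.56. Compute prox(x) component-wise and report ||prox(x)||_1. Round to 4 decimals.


Soft-thresholding with lambda = 1.56:
prox(6.2688) = sign(6.2688)*max(|6.2688| - 1.56, 0) = 4.7088
prox(-2.5788) = sign(-2.5788)*max(|-2.5788| - 1.56, 0) = -1.0188
prox(8.2417) = sign(8.2417)*max(|8.2417| - 1.56, 0) = 6.6817
prox(x) = [4.7088, -1.0188, 6.6817]
||prox(x)||_1 = 4.7088 + 1.0188 + 6.6817 = 12.4093


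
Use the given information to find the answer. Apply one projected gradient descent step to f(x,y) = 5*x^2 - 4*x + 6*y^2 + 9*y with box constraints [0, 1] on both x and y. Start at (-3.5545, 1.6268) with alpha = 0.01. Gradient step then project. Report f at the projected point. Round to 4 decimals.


Step 1: Compute gradient at (-3.5545, 1.6268).
grad_x = 2*5*-3.5545 - 4 = -39.545
grad_y = 2*6*1.6268 + 9 = 28.5216
Step 2: Gradient step.
x_raw = -3.5545 - 0.01*-39.545 = -3.1591
y_raw = 1.6268 - 0.01*28.5216 = 1.3416
Step 3: Project onto [0, 1].
x_proj = clip(-3.1591) = 0.0
y_proj = clip(1.3416) = 1.0
Step 4: Evaluate f.
f(0.0, 1.0) = 15.0


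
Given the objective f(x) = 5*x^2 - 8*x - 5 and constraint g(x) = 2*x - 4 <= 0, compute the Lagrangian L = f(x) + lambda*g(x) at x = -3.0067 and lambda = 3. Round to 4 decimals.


Step 1: Evaluate f(x).
f(-3.0067) = 5*(-3.0067)^2 - 8*(-3.0067) - 5 = 64.2548
Step 2: Evaluate g(x).
g(-3.0067) = 2*-3.0067 - 4 = -10.0134
Step 3: Compute Lagrangian.
L = 64.2548 + 3*-10.0134 = 34.2146


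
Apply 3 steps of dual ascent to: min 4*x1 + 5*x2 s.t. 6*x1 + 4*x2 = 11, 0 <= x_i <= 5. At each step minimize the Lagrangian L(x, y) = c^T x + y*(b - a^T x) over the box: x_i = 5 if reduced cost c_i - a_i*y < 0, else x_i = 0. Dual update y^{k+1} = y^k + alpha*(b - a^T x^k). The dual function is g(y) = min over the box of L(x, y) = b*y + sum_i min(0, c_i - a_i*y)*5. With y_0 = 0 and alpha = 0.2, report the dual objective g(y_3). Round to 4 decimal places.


Dual ascent for LP: min 4*x1 + 5*x2, 6*x1 + 4*x2 = 11, 0 <= x_i <= 5
Step 1: y^k = 0.0, reduced costs: (4.0, 5.0)
  x^k = (0.0, 0.0), subgradient = b - a^T x = 11.0
  y^{k+1} = 0.0 + 0.2*11.0 = 2.2
Step 2: y^k = 2.2, reduced costs: (-9.2, -3.8)
  x^k = (5.0, 5.0), subgradient = b - a^T x = -39.0
  y^{k+1} = 2.2 + 0.2*-39.0 = -5.6
Step 3: y^k = -5.6, reduced costs: (37.6, 27.4)
  x^k = (0.0, 0.0), subgradient = b - a^T x = 11.0
  y^{k+1} = -5.6 + 0.2*11.0 = -3.4
Dual objective at y_3 = -3.4: reduced costs (24.4, 18.6), box minimizer x = (0.0, 0.0)
g(y_3) = b*y + (c1 - a1*y)*x1 + (c2 - a2*y)*x2 = 11*(-3.4) + 24.4*0.0 + 18.6*0.0 = -37.4 + 0.0 + 0.0 = -37.4


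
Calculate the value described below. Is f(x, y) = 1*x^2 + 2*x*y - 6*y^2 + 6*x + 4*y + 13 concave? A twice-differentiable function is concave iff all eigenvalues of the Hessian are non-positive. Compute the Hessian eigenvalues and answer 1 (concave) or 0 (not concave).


The Hessian of f(x,y) = 1*x^2 + 2*x*y - 6*y^2 + 6*x + 4*y + 13 is:
H = [[2, 2], [2, -12]]
Trace = 2 - 12 = -10
Determinant = 2*-12 - (2)^2 = -28
Discriminant = (-10)^2 - 4*-28 = 212.0
Eigenvalues: lambda_1 = -12.2801, lambda_2 = 2.2801
The function is not concave.

0


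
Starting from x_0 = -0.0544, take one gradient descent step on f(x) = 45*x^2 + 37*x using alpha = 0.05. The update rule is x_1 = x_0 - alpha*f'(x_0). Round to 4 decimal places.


We compute the gradient at x_0 and apply the update.
f'(x) = 90*x + 37
f'(-0.0544) = 90*-0.0544 + 37 = 32.104
x_1 = -0.0544 - 0.05*32.104 = -1.6596


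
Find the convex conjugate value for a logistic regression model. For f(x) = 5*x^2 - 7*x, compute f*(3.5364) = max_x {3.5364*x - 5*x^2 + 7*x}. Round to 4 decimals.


f*(y) = sup_x {y*x - a*x^2 - b*x} = sup_x {(y-b)*x - a*x^2}
FOC: (y - b) - 2a*x = 0 => x* = (y - b)/(2a)
x* = (3.5364 + 7)/(2*5) = 1.0536
f*(3.5364) = (y-b)^2/(4a) = (3.5364 + 7)^2/(4*5)
= 111.0157/20 = 5.5508


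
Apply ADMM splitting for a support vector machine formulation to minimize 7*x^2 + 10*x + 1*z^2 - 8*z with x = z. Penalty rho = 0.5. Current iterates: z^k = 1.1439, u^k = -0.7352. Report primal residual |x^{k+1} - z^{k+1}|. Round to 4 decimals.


ADMM iteration with rho = 0.5, z^k = 1.1439, u^k = -0.7352
Step 1: x-update.
Minimize 7*x^2 + 10*x + (0.5/2)*(x - 1.1439 - 0.7352)^2
FOC: (2*7 + 0.5)*x = -10 + 0.5*(1.1439 + 0.7352)
x^{k+1} = -0.6249
Step 2: z-update.
Minimize 1*z^2 - 8*z + (0.5/2)*(-0.6249 - z - 0.7352)^2
FOC: (2*1 + 0.5)*z = 8 + 0.5*(-0.6249 - 0.7352)
z^{k+1} = 2.928
Step 3: u-update.
u^{k+1} = -0.7352 - 0.6249 - 2.928 = -4.288
Step 4: Primal residual = |-0.6249 - 2.928| = 3.5528


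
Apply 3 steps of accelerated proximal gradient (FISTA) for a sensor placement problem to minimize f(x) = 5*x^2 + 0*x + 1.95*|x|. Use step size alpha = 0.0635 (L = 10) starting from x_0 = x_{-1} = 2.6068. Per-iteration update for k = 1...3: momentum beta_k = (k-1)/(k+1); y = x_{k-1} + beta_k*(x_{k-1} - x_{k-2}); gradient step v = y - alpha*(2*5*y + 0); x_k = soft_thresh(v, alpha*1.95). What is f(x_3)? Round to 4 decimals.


FISTA on f(x) = 5*x^2 + 0*x + 1.95*|x|
L = 10, alpha = 0.0635
Iteration 1: beta = 0.0, y = 2.6068 + 0.0*(2.6068 - 2.6068) = 2.6068
  grad(y) = 26.068, v = y - alpha*grad = 0.9515
  prox(v) = soft_thresh(0.9515, 0.1238) = 0.8277
Iteration 2: beta = 0.3333, y = 0.8277 + 0.3333*(0.8277 - 2.6068) = 0.2346
  grad(y) = 2.3461, v = y - alpha*grad = 0.0856
  prox(v) = soft_thresh(0.0856, 0.1238) = 0.0
Iteration 3: beta = 0.5, y = 0.0 + 0.5*(0.0 - 0.8277) = -0.4138
  grad(y) = -4.1383, v = y - alpha*grad = -0.151
  prox(v) = soft_thresh(-0.151, 0.1238) = -0.0272
f(x_3) = 5*(-0.0272)^2 + 0*(-0.0272) + 1.95*|-0.0272| = 0.0568


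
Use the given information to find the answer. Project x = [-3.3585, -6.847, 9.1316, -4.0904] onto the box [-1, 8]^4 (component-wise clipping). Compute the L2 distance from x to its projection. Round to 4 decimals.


Project each component onto [-1, 8].
clip(-3.3585) = -1.0, clip(-6.847) = -1.0, clip(9.1316) = 8.0, clip(-4.0904) = -1.0
Projection = [-1.0, -1.0, 8.0, -1.0]
Squared diffs: [5.5625, 34.1874, 1.2805, 9.5506]
Distance = sqrt(50.581) = 7.112


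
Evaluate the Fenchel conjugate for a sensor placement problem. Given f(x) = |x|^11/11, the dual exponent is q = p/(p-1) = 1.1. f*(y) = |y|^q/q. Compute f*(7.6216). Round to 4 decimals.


The conjugate exponent q satisfies 1/p + 1/q = 1.
p = 11, so q = 11/(11 - 1) = 1.1
|y|^q = 7.6216^1.1 = 9.3379
f*(7.6216) = 9.3379 / 1.1 = 8.489


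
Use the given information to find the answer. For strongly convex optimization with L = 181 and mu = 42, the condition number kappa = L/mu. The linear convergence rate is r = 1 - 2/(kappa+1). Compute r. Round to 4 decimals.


Step 1: Compute the condition number.
kappa = L/mu = 181/42 = 4.3095
Step 2: Compute the convergence rate.
r = 1 - 2/(kappa + 1) = 1 - 2*mu/(L + mu) = (L - mu)/(L + mu) = 139/223 = 0.6233


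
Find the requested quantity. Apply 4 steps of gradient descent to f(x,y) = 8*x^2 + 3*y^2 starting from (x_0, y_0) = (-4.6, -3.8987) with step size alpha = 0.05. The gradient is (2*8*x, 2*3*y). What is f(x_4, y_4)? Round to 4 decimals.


Gradient descent on f(x,y) = 8*x^2 + 3*y^2.
Starting point: (-4.6, -3.8987), alpha = 0.05
Step 1: grad_x = 2*8*-4.6 = -73.6, grad_y = 2*3*-3.8987 = -23.3922
  x_1 = -4.6 - 0.05*-73.6 = -0.92
  y_1 = -3.8987 - 0.05*-23.3922 = -2.7291
Step 2: grad_x = 2*8*-0.92 = -14.72, grad_y = 2*3*-2.7291 = -16.3745
  x_2 = -0.92 - 0.05*-14.72 = -0.184
  y_2 = -2.7291 - 0.05*-16.3745 = -1.9104
Step 3: grad_x = 2*8*-0.184 = -2.944, grad_y = 2*3*-1.9104 = -11.4622
  x_3 = -0.184 - 0.05*-2.944 = -0.0368
  y_3 = -1.9104 - 0.05*-11.4622 = -1.3373
Step 4: grad_x = 2*8*-0.0368 = -0.5888, grad_y = 2*3*-1.3373 = -8.0235
  x_4 = -0.0368 - 0.05*-0.5888 = -0.0074
  y_4 = -1.3373 - 0.05*-8.0235 = -0.9361
f(-0.0074, -0.9361) = 8*(-0.0074)^2 + 3*(-0.9361)^2 = 2.6292


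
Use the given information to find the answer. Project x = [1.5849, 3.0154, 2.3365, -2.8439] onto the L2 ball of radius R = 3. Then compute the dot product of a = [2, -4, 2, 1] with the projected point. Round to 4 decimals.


Step 1: Compute ||x|| (intermediates to 6 decimals).
||x|| = sqrt(1.5849^2 + 3.0154^2 + 2.3365^2 + (-2.8439)^2) = 5.015132
Step 2: Project.
Since ||x|| > R, scale = R/||x|| = 3/5.015132 = 0.59819, proj(x) = scale * x
proj(x) = [0.948071, 1.803782, 1.397671, -1.701193]
Step 3: Dot product.
a^T * proj(x) = 2*0.948071 - 4*1.803782 + 2*1.397671 + 1*(-1.701193) = -4.2248


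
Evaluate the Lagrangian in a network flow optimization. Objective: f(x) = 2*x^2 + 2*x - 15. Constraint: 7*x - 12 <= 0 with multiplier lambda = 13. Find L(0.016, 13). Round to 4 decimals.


Step 1: Evaluate f(x).
f(0.016) = 2*0.016^2 + 2*0.016 - 15 = -14.9675
Step 2: Evaluate g(x).
g(0.016) = 7*0.016 - 12 = -11.888
Step 3: Compute Lagrangian.
L = -14.9675 + 13*-11.888 = -169.5115


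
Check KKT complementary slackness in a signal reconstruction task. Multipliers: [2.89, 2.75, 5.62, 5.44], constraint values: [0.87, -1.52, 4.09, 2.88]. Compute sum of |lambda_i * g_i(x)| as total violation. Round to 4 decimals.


KKT complementary slackness check:
lambda_1 * g_1 = 2.89 * 0.87 = 2.5143
lambda_2 * g_2 = 2.75 * -1.52 = -4.18
lambda_3 * g_3 = 5.62 * 4.09 = 22.9858
lambda_4 * g_4 = 5.44 * 2.88 = 15.6672
Total violation = 2.5143 + 4.18 + 22.9858 + 15.6672 = 45.3473


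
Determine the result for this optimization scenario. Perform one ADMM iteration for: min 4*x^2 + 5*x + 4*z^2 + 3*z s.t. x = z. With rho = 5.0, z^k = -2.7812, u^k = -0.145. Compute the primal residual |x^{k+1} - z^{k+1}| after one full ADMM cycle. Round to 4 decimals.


ADMM iteration with rho = 5.0, z^k = -2.7812, u^k = -0.145
Step 1: x-update.
Minimize 4*x^2 + 5*x + (5.0/2)*(x + 2.7812 - 0.145)^2
FOC: (2*4 + 5.0)*x = -5 + 5.0*(-2.7812 + 0.145)
x^{k+1} = -1.3985
Step 2: z-update.
Minimize 4*z^2 + 3*z + (5.0/2)*(-1.3985 - z - 0.145)^2
FOC: (2*4 + 5.0)*z = -3 + 5.0*(-1.3985 - 0.145)
z^{k+1} = -0.8244
Step 3: u-update.
u^{k+1} = -0.145 - 1.3985 + 0.8244 = -0.7191
Step 4: Primal residual = |-1.3985 + 0.8244| = 0.5741


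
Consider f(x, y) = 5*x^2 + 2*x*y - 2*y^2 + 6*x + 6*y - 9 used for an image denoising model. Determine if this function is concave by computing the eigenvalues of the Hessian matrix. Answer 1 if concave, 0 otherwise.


The Hessian of f(x,y) = 5*x^2 + 2*x*y - 2*y^2 + 6*x + 6*y - 9 is:
H = [[10, 2], [2, -4]]
Trace = 10 - 4 = 6
Determinant = 10*-4 - (2)^2 = -44
Discriminant = (6)^2 - 4*-44 = 212.0
Eigenvalues: lambda_1 = -4.2801, lambda_2 = 10.2801
The function is not concave.

0


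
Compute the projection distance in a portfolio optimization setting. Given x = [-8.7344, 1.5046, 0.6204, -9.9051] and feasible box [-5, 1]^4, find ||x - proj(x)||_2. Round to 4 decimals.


Project each component onto [-5, 1].
clip(-8.7344) = -5.0, clip(1.5046) = 1.0, clip(0.6204) = 0.6204, clip(-9.9051) = -5.0
Projection = [-5.0, 1.0, 0.6204, -5.0]
Squared diffs: [13.9457, 0.2546, 0.0, 24.06]
Distance = sqrt(38.2603) = 6.1855


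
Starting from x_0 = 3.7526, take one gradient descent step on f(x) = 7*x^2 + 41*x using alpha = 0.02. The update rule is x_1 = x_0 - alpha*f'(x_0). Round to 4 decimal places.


We compute the gradient at x_0 and apply the update.
f'(x) = 14*x + 41
f'(3.7526) = 14*3.7526 + 41 = 93.5364
x_1 = 3.7526 - 0.02*93.5364 = 1.8819


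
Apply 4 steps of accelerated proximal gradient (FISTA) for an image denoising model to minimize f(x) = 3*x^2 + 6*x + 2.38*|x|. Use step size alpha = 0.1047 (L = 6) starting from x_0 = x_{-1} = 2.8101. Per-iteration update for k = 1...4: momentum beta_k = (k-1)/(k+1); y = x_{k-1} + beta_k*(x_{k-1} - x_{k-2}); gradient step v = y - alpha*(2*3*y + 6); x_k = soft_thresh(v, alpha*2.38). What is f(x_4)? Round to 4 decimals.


FISTA on f(x) = 3*x^2 + 6*x + 2.38*|x|
L = 6, alpha = 0.1047
Iteration 1: beta = 0.0, y = 2.8101 + 0.0*(2.8101 - 2.8101) = 2.8101
  grad(y) = 22.8606, v = y - alpha*grad = 0.4166
  prox(v) = soft_thresh(0.4166, 0.2492) = 0.1674
Iteration 2: beta = 0.3333, y = 0.1674 + 0.3333*(0.1674 - 2.8101) = -0.7135
  grad(y) = 1.7191, v = y - alpha*grad = -0.8935
  prox(v) = soft_thresh(-0.8935, 0.2492) = -0.6443
Iteration 3: beta = 0.5, y = -0.6443 + 0.5*(-0.6443 - 0.1674) = -1.0501
  grad(y) = -0.3008, v = y - alpha*grad = -1.0186
  prox(v) = soft_thresh(-1.0186, 0.2492) = -0.7695
Iteration 4: beta = 0.6, y = -0.7695 + 0.6*(-0.7695 + 0.6443) = -0.8446
  grad(y) = 0.9327, v = y - alpha*grad = -0.9422
  prox(v) = soft_thresh(-0.9422, 0.2492) = -0.693
f(x_4) = 3*(-0.693)^2 + 6*(-0.693) + 2.38*|-0.693| = -1.0679
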